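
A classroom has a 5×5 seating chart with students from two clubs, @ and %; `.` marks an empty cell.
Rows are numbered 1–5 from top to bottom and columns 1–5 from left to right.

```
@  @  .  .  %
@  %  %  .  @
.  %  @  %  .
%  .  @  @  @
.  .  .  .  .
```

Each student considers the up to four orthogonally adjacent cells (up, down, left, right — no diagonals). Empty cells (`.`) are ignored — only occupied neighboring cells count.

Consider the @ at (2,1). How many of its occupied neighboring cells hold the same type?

Occupied neighbors of (2,1): (1,1)=@, (2,2)=%.
Same type (@): 1 of 2.

1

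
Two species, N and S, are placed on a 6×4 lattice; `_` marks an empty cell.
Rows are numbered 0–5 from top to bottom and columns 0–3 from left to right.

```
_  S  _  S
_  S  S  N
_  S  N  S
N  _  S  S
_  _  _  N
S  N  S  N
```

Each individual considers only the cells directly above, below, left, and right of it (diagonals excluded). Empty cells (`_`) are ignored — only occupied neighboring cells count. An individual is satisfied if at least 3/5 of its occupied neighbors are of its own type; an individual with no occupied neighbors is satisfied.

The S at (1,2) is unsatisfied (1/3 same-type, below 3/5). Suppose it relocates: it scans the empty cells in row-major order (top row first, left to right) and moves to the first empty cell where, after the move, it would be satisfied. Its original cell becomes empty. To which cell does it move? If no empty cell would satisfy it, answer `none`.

(0,0)

Vacating (1,2). Empty cells in order:
  (0,0): 1/1 same-type → satisfied — stop here.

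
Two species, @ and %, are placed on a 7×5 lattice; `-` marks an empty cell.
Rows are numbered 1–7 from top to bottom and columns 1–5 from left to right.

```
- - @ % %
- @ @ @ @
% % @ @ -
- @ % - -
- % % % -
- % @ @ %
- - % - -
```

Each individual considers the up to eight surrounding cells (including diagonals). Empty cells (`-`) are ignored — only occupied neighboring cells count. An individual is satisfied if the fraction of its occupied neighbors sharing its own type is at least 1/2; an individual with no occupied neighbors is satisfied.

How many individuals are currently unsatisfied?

(1,3)@ 3/4 ✓
(1,4)% 1/5 ✗
(1,5)% 1/3 ✗
(2,2)@ 3/5 ✓
(2,3)@ 5/7 ✓
(2,4)@ 5/7 ✓
(2,5)@ 2/4 ✓
(3,1)% 1/3 ✗
(3,2)% 2/6 ✗
(3,3)@ 5/7 ✓
(3,4)@ 4/5 ✓
(4,2)@ 1/6 ✗
(4,3)% 4/7 ✓
(5,2)% 3/5 ✓
(5,3)% 4/7 ✓
(5,4)% 3/5 ✓
(6,2)% 3/4 ✓
(6,3)@ 1/6 ✗
(6,4)@ 1/5 ✗
(6,5)% 1/2 ✓
(7,3)% 1/3 ✗
Unsatisfied: (1,4), (1,5), (3,1), (3,2), (4,2), (6,3), (6,4), (7,3) — 8 in total.

8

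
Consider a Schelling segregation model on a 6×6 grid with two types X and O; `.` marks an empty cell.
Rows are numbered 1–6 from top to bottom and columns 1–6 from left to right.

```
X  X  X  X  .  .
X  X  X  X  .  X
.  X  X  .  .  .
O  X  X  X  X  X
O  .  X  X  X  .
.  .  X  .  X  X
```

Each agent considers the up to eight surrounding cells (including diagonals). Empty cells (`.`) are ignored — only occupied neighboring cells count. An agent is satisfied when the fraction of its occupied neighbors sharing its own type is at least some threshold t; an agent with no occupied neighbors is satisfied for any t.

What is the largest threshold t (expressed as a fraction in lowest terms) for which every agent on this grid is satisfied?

(1,1)X 3/3
(1,2)X 5/5
(1,3)X 5/5
(1,4)X 3/3
(2,1)X 4/4
(2,2)X 7/7
(2,3)X 7/7
(2,4)X 4/4
(2,6)X — no occupied neighbors
(3,2)X 6/7
(3,3)X 7/7
(4,1)O 1/3
(4,2)X 4/6
(4,3)X 6/6
(4,4)X 6/6
(4,5)X 4/4
(4,6)X 2/2
(5,1)O 1/2
(5,3)X 5/5
(5,4)X 7/7
(5,5)X 6/6
(6,3)X 2/2
(6,5)X 3/3
(6,6)X 2/2
The smallest same-type fraction is 1/3 at (4,1), which reduces to 1/3. Any threshold above that leaves this agent unsatisfied.

1/3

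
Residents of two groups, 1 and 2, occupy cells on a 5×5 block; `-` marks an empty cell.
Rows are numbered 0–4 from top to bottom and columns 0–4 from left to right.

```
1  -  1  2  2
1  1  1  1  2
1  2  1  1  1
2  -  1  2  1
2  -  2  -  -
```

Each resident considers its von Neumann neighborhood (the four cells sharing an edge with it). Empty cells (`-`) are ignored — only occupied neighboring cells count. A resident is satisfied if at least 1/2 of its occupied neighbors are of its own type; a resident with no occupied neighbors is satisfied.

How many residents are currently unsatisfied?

(0,0)1 1/1 ok
(0,2)1 1/2 ok
(0,3)2 1/3 unhappy
(0,4)2 2/2 ok
(1,0)1 3/3 ok
(1,1)1 2/3 ok
(1,2)1 4/4 ok
(1,3)1 2/4 ok
(1,4)2 1/3 unhappy
(2,0)1 1/3 unhappy
(2,1)2 0/3 unhappy
(2,2)1 3/4 ok
(2,3)1 3/4 ok
(2,4)1 2/3 ok
(3,0)2 1/2 ok
(3,2)1 1/3 unhappy
(3,3)2 0/3 unhappy
(3,4)1 1/2 ok
(4,0)2 1/1 ok
(4,2)2 0/1 unhappy
Unsatisfied: (0,3), (1,4), (2,0), (2,1), (3,2), (3,3), (4,2) — 7 in total.

7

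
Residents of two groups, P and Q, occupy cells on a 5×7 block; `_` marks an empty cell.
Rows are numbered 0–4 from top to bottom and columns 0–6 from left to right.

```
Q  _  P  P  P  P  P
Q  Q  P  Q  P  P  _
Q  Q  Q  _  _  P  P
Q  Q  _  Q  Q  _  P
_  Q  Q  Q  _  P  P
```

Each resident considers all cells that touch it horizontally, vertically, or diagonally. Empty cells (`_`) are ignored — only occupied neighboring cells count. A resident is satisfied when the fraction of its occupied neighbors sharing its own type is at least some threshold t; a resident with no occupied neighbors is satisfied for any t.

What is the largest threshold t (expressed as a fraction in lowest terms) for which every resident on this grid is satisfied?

1/6

(0,0)Q 2/2
(0,2)P 2/4
(0,3)P 4/5
(0,4)P 4/5
(0,5)P 4/4
(0,6)P 2/2
(1,0)Q 4/4
(1,1)Q 5/7
(1,2)P 2/6
(1,3)Q 1/6
(1,4)P 5/6
(1,5)P 6/6
(2,0)Q 5/5
(2,1)Q 6/7
(2,2)Q 5/6
(2,5)P 4/5
(2,6)P 3/3
(3,0)Q 4/4
(3,1)Q 6/6
(3,3)Q 4/4
(3,4)Q 2/4
(3,6)P 4/4
(4,1)Q 3/3
(4,2)Q 4/4
(4,3)Q 3/3
(4,5)P 2/3
(4,6)P 2/2
The smallest same-type fraction is 1/6 at (1,3), which reduces to 1/6. Any threshold above that leaves this resident unsatisfied.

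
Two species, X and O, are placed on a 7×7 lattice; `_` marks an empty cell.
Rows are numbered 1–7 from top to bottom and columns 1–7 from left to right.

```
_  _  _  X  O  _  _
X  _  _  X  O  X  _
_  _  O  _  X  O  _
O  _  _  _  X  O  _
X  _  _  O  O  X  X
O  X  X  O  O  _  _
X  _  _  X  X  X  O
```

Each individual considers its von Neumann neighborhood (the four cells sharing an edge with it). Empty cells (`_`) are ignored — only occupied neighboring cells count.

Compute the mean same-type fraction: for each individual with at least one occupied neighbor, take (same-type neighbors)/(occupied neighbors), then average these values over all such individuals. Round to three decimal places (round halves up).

0.390

Row 1: (1,4)X 1/2 · (1,5)O 1/2
Row 2: (2,1)X — no occupied neighbors · (2,4)X 1/2 · (2,5)O 1/4 · (2,6)X 0/2
Row 3: (3,3)O — no occupied neighbors · (3,5)X 1/3 · (3,6)O 1/3
Row 4: (4,1)O 0/1 · (4,5)X 1/3 · (4,6)O 1/3
Row 5: (5,1)X 0/2 · (5,4)O 2/2 · (5,5)O 2/4 · (5,6)X 1/3 · (5,7)X 1/1
Row 6: (6,1)O 0/3 · (6,2)X 1/2 · (6,3)X 1/2 · (6,4)O 2/4 · (6,5)O 2/3
Row 7: (7,1)X 0/1 · (7,4)X 1/2 · (7,5)X 2/3 · (7,6)X 1/2 · (7,7)O 0/1
Sum over 25 individuals: 1/2 + 1/2 + 1/2 + 1/4 + 0/2 + 1/3 + 1/3 + 0/1 + 1/3 + 1/3 + 0/2 + 2/2 + 2/4 + 1/3 + 1/1 + 0/3 + 1/2 + 1/2 + 2/4 + 2/3 + 0/1 + 1/2 + 2/3 + 1/2 + 0/1 = 39/4; mean = 39/4 ÷ 25 = 39/100 = 0.39 → 0.390.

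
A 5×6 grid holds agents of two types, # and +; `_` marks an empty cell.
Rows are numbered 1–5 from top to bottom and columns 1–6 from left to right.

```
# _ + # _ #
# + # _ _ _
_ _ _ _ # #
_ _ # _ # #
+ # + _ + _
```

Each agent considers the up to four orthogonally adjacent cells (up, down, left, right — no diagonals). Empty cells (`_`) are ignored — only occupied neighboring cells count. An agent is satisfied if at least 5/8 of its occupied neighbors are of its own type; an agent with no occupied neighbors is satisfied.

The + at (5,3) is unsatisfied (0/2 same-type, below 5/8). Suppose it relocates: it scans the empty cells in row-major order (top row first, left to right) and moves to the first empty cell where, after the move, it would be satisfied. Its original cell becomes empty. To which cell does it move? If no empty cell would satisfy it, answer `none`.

(1,2)

Vacating (5,3). Empty cells in order:
  (1,2): 2/3 same-type → satisfied — stop here.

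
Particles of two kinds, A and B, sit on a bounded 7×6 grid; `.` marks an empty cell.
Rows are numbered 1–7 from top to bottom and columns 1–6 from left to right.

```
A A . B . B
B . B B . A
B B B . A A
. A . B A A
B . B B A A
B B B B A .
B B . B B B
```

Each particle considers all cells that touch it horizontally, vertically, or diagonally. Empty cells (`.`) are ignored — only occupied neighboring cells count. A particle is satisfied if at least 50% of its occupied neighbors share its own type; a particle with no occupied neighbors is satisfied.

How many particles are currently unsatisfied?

Row 1: (1,1)A 1/2 ✓ · (1,2)A 1/3 ✗ · (1,4)B 2/2 ✓ · (1,6)B 0/1 ✗
Row 2: (2,1)B 2/4 ✓ · (2,3)B 4/5 ✓ · (2,4)B 3/4 ✓ · (2,6)A 2/3 ✓
Row 3: (3,1)B 2/3 ✓ · (3,2)B 4/5 ✓ · (3,3)B 4/5 ✓ · (3,5)A 4/6 ✓ · (3,6)A 4/4 ✓
Row 4: (4,2)A 0/5 ✗ · (4,4)B 3/6 ✓ · (4,5)A 5/7 ✓ · (4,6)A 5/5 ✓
Row 5: (5,1)B 2/3 ✓ · (5,3)B 5/6 ✓ · (5,4)B 4/7 ✓ · (5,5)A 4/7 ✓ · (5,6)A 4/4 ✓
Row 6: (6,1)B 4/4 ✓ · (6,2)B 6/6 ✓ · (6,3)B 6/6 ✓ · (6,4)B 5/7 ✓ · (6,5)A 2/7 ✗
Row 7: (7,1)B 3/3 ✓ · (7,2)B 4/4 ✓ · (7,4)B 3/4 ✓ · (7,5)B 3/4 ✓ · (7,6)B 1/2 ✓
Unsatisfied: (1,2), (1,6), (4,2), (6,5) — 4 in total.

4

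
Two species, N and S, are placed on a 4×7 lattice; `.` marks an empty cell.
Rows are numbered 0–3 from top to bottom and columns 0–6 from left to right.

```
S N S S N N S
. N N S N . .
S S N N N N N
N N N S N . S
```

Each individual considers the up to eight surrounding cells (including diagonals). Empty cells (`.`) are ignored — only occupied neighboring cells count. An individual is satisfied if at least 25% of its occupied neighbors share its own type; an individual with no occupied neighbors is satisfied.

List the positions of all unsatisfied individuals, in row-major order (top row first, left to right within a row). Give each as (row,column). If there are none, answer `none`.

(0,0)S 0/2 unhappy
(0,1)N 2/4 ok
(0,2)S 2/5 ok
(0,3)S 2/5 ok
(0,4)N 2/4 ok
(0,5)N 2/3 ok
(0,6)S 0/1 unhappy
(1,1)N 3/7 ok
(1,2)N 4/8 ok
(1,3)S 2/8 ok
(1,4)N 5/7 ok
(2,0)S 1/4 ok
(2,1)S 1/7 unhappy
(2,2)N 5/8 ok
(2,3)N 6/8 ok
(2,4)N 4/6 ok
(2,5)N 4/5 ok
(2,6)N 1/2 ok
(3,0)N 1/3 ok
(3,1)N 3/5 ok
(3,2)N 3/5 ok
(3,3)S 0/5 unhappy
(3,4)N 3/4 ok
(3,6)S 0/2 unhappy

(0,0), (0,6), (2,1), (3,3), (3,6)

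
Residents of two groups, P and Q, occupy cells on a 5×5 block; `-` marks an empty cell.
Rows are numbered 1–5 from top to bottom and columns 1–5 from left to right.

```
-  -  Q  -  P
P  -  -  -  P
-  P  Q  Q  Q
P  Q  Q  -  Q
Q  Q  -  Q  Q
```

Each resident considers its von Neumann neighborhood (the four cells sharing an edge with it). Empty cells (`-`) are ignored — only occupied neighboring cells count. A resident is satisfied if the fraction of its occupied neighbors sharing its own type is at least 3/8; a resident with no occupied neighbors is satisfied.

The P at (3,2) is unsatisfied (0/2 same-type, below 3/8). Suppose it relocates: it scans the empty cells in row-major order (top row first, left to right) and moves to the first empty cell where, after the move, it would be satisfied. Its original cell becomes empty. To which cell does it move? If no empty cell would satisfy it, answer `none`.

(1,1)

Vacating (3,2). Empty cells in order:
  (1,1): 1/1 same-type → satisfied — stop here.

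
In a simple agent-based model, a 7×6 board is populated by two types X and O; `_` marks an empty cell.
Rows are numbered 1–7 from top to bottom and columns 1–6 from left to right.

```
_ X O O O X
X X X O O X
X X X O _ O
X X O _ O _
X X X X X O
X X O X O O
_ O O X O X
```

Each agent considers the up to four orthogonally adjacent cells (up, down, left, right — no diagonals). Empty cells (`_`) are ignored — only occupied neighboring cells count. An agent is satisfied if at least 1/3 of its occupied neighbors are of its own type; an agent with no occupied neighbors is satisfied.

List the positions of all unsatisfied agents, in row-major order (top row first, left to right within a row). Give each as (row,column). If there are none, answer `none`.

(1,2)X 1/2 ✓
(1,3)O 1/3 ✓
(1,4)O 3/3 ✓
(1,5)O 2/3 ✓
(1,6)X 1/2 ✓
(2,1)X 2/2 ✓
(2,2)X 4/4 ✓
(2,3)X 2/4 ✓
(2,4)O 3/4 ✓
(2,5)O 2/3 ✓
(2,6)X 1/3 ✓
(3,1)X 3/3 ✓
(3,2)X 4/4 ✓
(3,3)X 2/4 ✓
(3,4)O 1/2 ✓
(3,6)O 0/1 ✗
(4,1)X 3/3 ✓
(4,2)X 3/4 ✓
(4,3)O 0/3 ✗
(4,5)O 0/1 ✗
(5,1)X 3/3 ✓
(5,2)X 4/4 ✓
(5,3)X 2/4 ✓
(5,4)X 3/3 ✓
(5,5)X 1/4 ✗
(5,6)O 1/2 ✓
(6,1)X 2/2 ✓
(6,2)X 2/4 ✓
(6,3)O 1/4 ✗
(6,4)X 2/4 ✓
(6,5)O 2/4 ✓
(6,6)O 2/3 ✓
(7,2)O 1/2 ✓
(7,3)O 2/3 ✓
(7,4)X 1/3 ✓
(7,5)O 1/3 ✓
(7,6)X 0/2 ✗

(3,6), (4,3), (4,5), (5,5), (6,3), (7,6)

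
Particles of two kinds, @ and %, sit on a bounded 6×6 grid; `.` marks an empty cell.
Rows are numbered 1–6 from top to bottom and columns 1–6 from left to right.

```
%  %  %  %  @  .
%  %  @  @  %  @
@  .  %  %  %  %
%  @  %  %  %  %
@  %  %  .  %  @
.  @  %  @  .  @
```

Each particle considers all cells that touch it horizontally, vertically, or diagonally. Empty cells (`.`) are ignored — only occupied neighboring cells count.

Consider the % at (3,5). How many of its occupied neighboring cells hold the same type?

Occupied neighbors of (3,5): (2,4)=@, (2,5)=%, (2,6)=@, (3,4)=%, (3,6)=%, (4,4)=%, (4,5)=%, (4,6)=%.
Same type (%): 6 of 8.

6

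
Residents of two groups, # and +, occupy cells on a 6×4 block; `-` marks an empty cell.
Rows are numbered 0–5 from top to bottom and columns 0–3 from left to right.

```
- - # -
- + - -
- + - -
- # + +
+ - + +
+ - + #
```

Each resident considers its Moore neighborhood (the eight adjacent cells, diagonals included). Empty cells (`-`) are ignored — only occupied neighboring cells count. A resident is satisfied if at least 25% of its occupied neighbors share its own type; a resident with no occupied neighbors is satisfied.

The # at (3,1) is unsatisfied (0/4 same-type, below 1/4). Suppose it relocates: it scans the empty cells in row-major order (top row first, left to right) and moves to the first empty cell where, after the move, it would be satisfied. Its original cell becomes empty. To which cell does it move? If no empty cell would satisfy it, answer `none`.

Vacating (3,1). Empty cells in order:
  (0,0): 0/1 same-type → still unsatisfied.
  (0,1): 1/2 same-type → satisfied — stop here.

(0,1)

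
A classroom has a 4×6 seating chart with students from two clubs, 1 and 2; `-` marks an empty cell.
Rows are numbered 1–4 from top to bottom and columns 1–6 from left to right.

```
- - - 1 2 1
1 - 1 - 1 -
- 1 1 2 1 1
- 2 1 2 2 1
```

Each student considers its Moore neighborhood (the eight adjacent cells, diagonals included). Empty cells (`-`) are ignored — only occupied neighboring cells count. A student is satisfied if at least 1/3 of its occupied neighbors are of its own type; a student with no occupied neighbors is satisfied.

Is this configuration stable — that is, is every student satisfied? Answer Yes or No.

No

(1,4)1 2/3 satisfied
(1,5)2 0/3 not
(1,6)1 1/2 satisfied
(2,1)1 1/1 satisfied
(2,3)1 3/4 satisfied
(2,5)1 4/6 satisfied
(3,2)1 4/5 satisfied
(3,3)1 3/6 satisfied
(3,4)2 2/7 not
(3,5)1 3/6 satisfied
(3,6)1 3/4 satisfied
(4,2)2 0/3 not
(4,3)1 2/5 satisfied
(4,4)2 2/5 satisfied
(4,5)2 2/5 satisfied
(4,6)1 2/3 satisfied
For instance (1,5) has only 0/3 same-type neighbors, below 1/3.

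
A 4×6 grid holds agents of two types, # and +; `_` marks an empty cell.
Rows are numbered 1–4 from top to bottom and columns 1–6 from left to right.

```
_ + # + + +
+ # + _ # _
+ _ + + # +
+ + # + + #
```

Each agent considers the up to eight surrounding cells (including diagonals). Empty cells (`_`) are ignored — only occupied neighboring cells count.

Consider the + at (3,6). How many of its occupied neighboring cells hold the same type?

1

Occupied neighbors of (3,6): (2,5)=#, (3,5)=#, (4,5)=+, (4,6)=#.
Same type (+): 1 of 4.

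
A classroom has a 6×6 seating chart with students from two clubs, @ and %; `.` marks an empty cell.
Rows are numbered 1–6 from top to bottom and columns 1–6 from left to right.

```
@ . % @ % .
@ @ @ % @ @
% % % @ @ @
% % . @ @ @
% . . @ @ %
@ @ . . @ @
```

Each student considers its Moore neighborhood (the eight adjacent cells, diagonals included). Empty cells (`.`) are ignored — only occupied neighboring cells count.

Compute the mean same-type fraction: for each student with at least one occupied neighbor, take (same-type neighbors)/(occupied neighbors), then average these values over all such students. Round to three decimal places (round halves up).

0.640

(1,1)@ 2/2
(1,3)% 1/4
(1,4)@ 2/5
(1,5)% 1/4
(2,1)@ 2/4
(2,2)@ 3/7
(2,3)@ 3/7
(2,4)% 3/8
(2,5)@ 5/7
(2,6)@ 3/4
(3,1)% 3/5
(3,2)% 4/7
(3,3)% 3/7
(3,4)@ 5/7
(3,5)@ 7/8
(3,6)@ 5/5
(4,1)% 4/4
(4,2)% 5/5
(4,4)@ 5/6
(4,5)@ 7/8
(4,6)@ 4/5
(5,1)% 2/4
(5,4)@ 4/4
(5,5)@ 6/7
(5,6)% 0/5
(6,1)@ 1/2
(6,2)@ 1/2
(6,5)@ 3/4
(6,6)@ 2/3
Sum over 29 students: 2/2 + 1/4 + 2/5 + 1/4 + 2/4 + 3/7 + 3/7 + 3/8 + 5/7 + 3/4 + 3/5 + 4/7 + 3/7 + 5/7 + 7/8 + 5/5 + 4/4 + 5/5 + 5/6 + 7/8 + 4/5 + 2/4 + 4/4 + 6/7 + 0/5 + 1/2 + 1/2 + 3/4 + 2/3 = 5199/280; mean = 5199/280 ÷ 29 = 5199/8120 = 0.640270… → 0.640.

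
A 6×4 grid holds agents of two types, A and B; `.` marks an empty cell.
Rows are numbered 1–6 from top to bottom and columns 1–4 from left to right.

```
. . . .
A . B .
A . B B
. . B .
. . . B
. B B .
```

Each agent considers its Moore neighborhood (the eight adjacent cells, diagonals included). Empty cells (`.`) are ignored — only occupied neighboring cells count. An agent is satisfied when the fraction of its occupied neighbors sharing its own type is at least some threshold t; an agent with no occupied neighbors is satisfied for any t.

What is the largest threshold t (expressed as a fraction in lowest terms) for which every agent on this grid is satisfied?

(2,1)A 1/1
(2,3)B 2/2
(3,1)A 1/1
(3,3)B 3/3
(3,4)B 3/3
(4,3)B 3/3
(5,4)B 2/2
(6,2)B 1/1
(6,3)B 2/2
The smallest same-type fraction is 1/1 at (2,1), which reduces to 1/1. Any threshold above that leaves this agent unsatisfied.

1/1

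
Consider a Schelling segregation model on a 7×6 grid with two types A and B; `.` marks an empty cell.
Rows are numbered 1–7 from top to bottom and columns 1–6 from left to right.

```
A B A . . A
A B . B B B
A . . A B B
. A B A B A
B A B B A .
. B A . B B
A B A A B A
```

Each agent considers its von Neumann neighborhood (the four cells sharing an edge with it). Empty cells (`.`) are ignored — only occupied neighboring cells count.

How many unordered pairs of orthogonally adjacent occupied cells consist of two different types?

Scan each occupied cell's neighbors to the right and below so each pair is counted once.
From row 1: 3 unlike of 5 pairs (running 3/5).
From row 2: 2 unlike of 7 pairs (running 5/12).
From row 3: 2 unlike of 5 pairs (running 7/17).
From row 4: 6 unlike of 8 pairs (running 13/25).
From row 5: 6 unlike of 7 pairs (running 19/32).
From row 6: 2 unlike of 6 pairs (running 21/38).
From row 7: 4 unlike of 5 pairs (running 25/43).
Total adjacent occupied pairs: 43; unlike-type pairs: 25.

25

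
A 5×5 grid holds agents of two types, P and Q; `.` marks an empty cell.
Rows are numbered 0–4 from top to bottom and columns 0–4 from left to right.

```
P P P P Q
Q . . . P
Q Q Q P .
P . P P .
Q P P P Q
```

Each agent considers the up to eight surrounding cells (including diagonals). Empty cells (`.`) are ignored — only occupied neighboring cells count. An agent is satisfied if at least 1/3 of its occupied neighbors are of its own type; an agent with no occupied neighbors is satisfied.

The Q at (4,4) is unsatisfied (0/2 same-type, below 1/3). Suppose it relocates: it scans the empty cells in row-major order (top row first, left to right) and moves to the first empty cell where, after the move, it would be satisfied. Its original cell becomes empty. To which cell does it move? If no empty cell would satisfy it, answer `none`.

Vacating (4,4). Empty cells in order:
  (1,1): 4/7 same-type → satisfied — stop here.

(1,1)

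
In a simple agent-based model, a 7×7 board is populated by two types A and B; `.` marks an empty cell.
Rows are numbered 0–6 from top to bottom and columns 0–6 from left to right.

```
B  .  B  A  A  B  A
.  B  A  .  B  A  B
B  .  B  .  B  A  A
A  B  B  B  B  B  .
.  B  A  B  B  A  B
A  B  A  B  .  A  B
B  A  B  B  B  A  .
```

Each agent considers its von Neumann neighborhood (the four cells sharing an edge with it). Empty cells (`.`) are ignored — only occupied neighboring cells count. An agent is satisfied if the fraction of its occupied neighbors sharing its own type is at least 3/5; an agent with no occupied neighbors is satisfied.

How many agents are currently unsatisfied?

28

Row 0: (0,0)B 0/0 ✓ · (0,2)B 0/2 ✗ · (0,3)A 1/2 ✗ · (0,4)A 1/3 ✗ · (0,5)B 0/3 ✗ · (0,6)A 0/2 ✗
Row 1: (1,1)B 0/1 ✗ · (1,2)A 0/3 ✗ · (1,4)B 1/3 ✗ · (1,5)A 1/4 ✗ · (1,6)B 0/3 ✗
Row 2: (2,0)B 0/1 ✗ · (2,2)B 1/2 ✗ · (2,4)B 2/3 ✓ · (2,5)A 2/4 ✗ · (2,6)A 1/2 ✗
Row 3: (3,0)A 0/2 ✗ · (3,1)B 2/3 ✓ · (3,2)B 3/4 ✓ · (3,3)B 3/3 ✓ · (3,4)B 4/4 ✓ · (3,5)B 1/3 ✗
Row 4: (4,1)B 2/3 ✓ · (4,2)A 1/4 ✗ · (4,3)B 3/4 ✓ · (4,4)B 2/3 ✓ · (4,5)A 1/4 ✗ · (4,6)B 1/2 ✗
Row 5: (5,0)A 0/2 ✗ · (5,1)B 1/4 ✗ · (5,2)A 1/4 ✗ · (5,3)B 2/3 ✓ · (5,5)A 2/3 ✓ · (5,6)B 1/2 ✗
Row 6: (6,0)B 0/2 ✗ · (6,1)A 0/3 ✗ · (6,2)B 1/3 ✗ · (6,3)B 3/3 ✓ · (6,4)B 1/2 ✗ · (6,5)A 1/2 ✗
Unsatisfied: (0,2), (0,3), (0,4), (0,5), (0,6), (1,1), (1,2), (1,4), (1,5), (1,6), (2,0), (2,2), (2,5), (2,6), (3,0), (3,5), (4,2), (4,5), (4,6), (5,0), (5,1), (5,2), (5,6), (6,0), (6,1), (6,2), (6,4), (6,5) — 28 in total.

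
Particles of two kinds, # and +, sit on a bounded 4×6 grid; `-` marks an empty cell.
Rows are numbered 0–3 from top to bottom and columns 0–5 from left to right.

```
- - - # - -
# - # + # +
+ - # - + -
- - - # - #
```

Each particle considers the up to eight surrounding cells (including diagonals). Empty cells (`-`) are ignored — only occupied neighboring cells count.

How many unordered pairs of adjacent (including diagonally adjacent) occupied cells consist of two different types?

Scan each occupied cell's neighbors to the right and below (and the two forward diagonals) so each pair is counted once.
From row 0: 1 unlike of 3 pairs (running 1/3).
From row 1: 6 unlike of 9 pairs (running 7/12).
From row 2: 2 unlike of 3 pairs (running 9/15).
Total adjacent occupied pairs: 15; unlike-type pairs: 9.

9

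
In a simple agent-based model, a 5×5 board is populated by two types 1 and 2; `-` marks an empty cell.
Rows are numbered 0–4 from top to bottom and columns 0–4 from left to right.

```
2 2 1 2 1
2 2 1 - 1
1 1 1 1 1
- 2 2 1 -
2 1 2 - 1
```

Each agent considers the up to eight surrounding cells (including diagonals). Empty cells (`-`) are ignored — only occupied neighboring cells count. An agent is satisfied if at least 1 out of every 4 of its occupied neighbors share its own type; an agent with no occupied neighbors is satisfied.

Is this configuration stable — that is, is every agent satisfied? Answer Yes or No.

Row 0: (0,0)2 3/3 satisfied · (0,1)2 3/5 satisfied · (0,2)1 1/4 satisfied · (0,3)2 0/4 not · (0,4)1 1/2 satisfied
Row 1: (1,0)2 3/5 satisfied · (1,1)2 3/8 satisfied · (1,2)1 4/7 satisfied · (1,4)1 3/4 satisfied
Row 2: (2,0)1 1/4 satisfied · (2,1)1 3/7 satisfied · (2,2)1 4/7 satisfied · (2,3)1 5/6 satisfied · (2,4)1 3/3 satisfied
Row 3: (3,1)2 3/7 satisfied · (3,2)2 2/7 satisfied · (3,3)1 4/6 satisfied
Row 4: (4,0)2 1/2 satisfied · (4,1)1 0/4 not · (4,2)2 2/4 satisfied · (4,4)1 1/1 satisfied
For instance (0,3) has only 0/4 same-type neighbors, below 1/4.

No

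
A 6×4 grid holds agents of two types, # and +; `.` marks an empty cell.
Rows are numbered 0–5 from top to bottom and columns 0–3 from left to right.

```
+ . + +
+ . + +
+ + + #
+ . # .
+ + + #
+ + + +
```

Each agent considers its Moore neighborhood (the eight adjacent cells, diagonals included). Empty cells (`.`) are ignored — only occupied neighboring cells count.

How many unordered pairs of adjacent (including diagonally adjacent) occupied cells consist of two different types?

10

Scan each occupied cell's neighbors to the right and below (and the two forward diagonals) so each pair is counted once.
From row 0: 0 unlike of 6 pairs (running 0/6).
From row 1: 2 unlike of 8 pairs (running 2/14).
From row 2: 3 unlike of 8 pairs (running 5/22).
From row 3: 2 unlike of 5 pairs (running 7/27).
From row 4: 3 unlike of 13 pairs (running 10/40).
From row 5: 0 unlike of 3 pairs (running 10/43).
Total adjacent occupied pairs: 43; unlike-type pairs: 10.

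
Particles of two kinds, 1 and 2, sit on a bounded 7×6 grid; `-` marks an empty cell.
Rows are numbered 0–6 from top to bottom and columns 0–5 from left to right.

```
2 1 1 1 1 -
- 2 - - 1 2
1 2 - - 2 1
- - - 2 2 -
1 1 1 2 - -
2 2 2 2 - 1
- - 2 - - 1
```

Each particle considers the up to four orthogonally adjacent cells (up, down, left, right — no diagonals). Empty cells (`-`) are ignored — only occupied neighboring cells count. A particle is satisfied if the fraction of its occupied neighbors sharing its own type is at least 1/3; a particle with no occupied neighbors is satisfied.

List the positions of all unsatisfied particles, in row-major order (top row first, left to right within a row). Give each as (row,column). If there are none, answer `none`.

Row 0: (0,0)2 0/1 not · (0,1)1 1/3 satisfied · (0,2)1 2/2 satisfied · (0,3)1 2/2 satisfied · (0,4)1 2/2 satisfied
Row 1: (1,1)2 1/2 satisfied · (1,4)1 1/3 satisfied · (1,5)2 0/2 not
Row 2: (2,0)1 0/1 not · (2,1)2 1/2 satisfied · (2,4)2 1/3 satisfied · (2,5)1 0/2 not
Row 3: (3,3)2 2/2 satisfied · (3,4)2 2/2 satisfied
Row 4: (4,0)1 1/2 satisfied · (4,1)1 2/3 satisfied · (4,2)1 1/3 satisfied · (4,3)2 2/3 satisfied
Row 5: (5,0)2 1/2 satisfied · (5,1)2 2/3 satisfied · (5,2)2 3/4 satisfied · (5,3)2 2/2 satisfied · (5,5)1 1/1 satisfied
Row 6: (6,2)2 1/1 satisfied · (6,5)1 1/1 satisfied

(0,0), (1,5), (2,0), (2,5)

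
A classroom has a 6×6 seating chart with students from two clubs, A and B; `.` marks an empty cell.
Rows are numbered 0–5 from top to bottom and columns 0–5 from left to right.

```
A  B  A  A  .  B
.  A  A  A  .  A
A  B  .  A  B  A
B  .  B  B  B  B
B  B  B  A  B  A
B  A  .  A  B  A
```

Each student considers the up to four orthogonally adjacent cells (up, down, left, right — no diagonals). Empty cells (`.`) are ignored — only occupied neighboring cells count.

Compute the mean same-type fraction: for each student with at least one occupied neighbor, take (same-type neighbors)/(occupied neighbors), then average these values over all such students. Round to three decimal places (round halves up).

0.469

(0,0)A 0/1
(0,1)B 0/3
(0,2)A 2/3
(0,3)A 2/2
(0,5)B 0/1
(1,1)A 1/3
(1,2)A 3/3
(1,3)A 3/3
(1,5)A 1/2
(2,0)A 0/2
(2,1)B 0/2
(2,3)A 1/3
(2,4)B 1/3
(2,5)A 1/3
(3,0)B 1/2
(3,2)B 2/2
(3,3)B 2/4
(3,4)B 4/4
(3,5)B 1/3
(4,0)B 3/3
(4,1)B 2/3
(4,2)B 2/3
(4,3)A 1/4
(4,4)B 2/4
(4,5)A 1/3
(5,0)B 1/2
(5,1)A 0/2
(5,3)A 1/2
(5,4)B 1/3
(5,5)A 1/2
Sum over 30 students: 0/1 + 0/3 + 2/3 + 2/2 + 0/1 + 1/3 + 3/3 + 3/3 + 1/2 + 0/2 + 0/2 + 1/3 + 1/3 + 1/3 + 1/2 + 2/2 + 2/4 + 4/4 + 1/3 + 3/3 + 2/3 + 2/3 + 1/4 + 2/4 + 1/3 + 1/2 + 0/2 + 1/2 + 1/3 + 1/2 = 169/12; mean = 169/12 ÷ 30 = 169/360 = 0.469444… → 0.469.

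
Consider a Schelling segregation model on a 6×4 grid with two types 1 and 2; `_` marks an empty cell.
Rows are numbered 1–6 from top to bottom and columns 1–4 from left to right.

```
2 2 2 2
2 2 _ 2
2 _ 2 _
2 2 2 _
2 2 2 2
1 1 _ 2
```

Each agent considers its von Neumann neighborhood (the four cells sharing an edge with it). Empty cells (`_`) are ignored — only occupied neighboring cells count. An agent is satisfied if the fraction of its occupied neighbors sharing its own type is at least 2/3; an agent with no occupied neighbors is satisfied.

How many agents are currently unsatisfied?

2

Row 1: (1,1)2 2/2 ok · (1,2)2 3/3 ok · (1,3)2 2/2 ok · (1,4)2 2/2 ok
Row 2: (2,1)2 3/3 ok · (2,2)2 2/2 ok · (2,4)2 1/1 ok
Row 3: (3,1)2 2/2 ok · (3,3)2 1/1 ok
Row 4: (4,1)2 3/3 ok · (4,2)2 3/3 ok · (4,3)2 3/3 ok
Row 5: (5,1)2 2/3 ok · (5,2)2 3/4 ok · (5,3)2 3/3 ok · (5,4)2 2/2 ok
Row 6: (6,1)1 1/2 unhappy · (6,2)1 1/2 unhappy · (6,4)2 1/1 ok
Unsatisfied: (6,1), (6,2) — 2 in total.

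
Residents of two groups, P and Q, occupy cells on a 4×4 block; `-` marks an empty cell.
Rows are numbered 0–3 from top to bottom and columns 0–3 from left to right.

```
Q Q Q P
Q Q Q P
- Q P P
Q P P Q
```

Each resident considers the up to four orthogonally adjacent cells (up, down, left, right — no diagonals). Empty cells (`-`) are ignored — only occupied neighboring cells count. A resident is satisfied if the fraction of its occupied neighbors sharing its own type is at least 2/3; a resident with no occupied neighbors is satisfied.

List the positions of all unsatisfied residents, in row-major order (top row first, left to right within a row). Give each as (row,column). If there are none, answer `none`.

(0,0)Q 2/2 ok
(0,1)Q 3/3 ok
(0,2)Q 2/3 ok
(0,3)P 1/2 unhappy
(1,0)Q 2/2 ok
(1,1)Q 4/4 ok
(1,2)Q 2/4 unhappy
(1,3)P 2/3 ok
(2,1)Q 1/3 unhappy
(2,2)P 2/4 unhappy
(2,3)P 2/3 ok
(3,0)Q 0/1 unhappy
(3,1)P 1/3 unhappy
(3,2)P 2/3 ok
(3,3)Q 0/2 unhappy

(0,3), (1,2), (2,1), (2,2), (3,0), (3,1), (3,3)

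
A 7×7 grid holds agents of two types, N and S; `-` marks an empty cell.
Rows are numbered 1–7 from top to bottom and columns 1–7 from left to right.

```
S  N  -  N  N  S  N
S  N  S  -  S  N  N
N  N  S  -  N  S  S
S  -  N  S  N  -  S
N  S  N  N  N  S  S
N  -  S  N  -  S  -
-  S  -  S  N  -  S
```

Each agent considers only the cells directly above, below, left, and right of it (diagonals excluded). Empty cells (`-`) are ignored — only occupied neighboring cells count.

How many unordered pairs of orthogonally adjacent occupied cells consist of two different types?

Scan each occupied cell's neighbors to the right and below so each pair is counted once.
Row 1: S(1,1)–N(1,2)≠ S(1,1)–S(2,1)= N(1,2)–N(2,2)= N(1,4)–N(1,5)= N(1,5)–S(1,6)≠ N(1,5)–S(2,5)≠ S(1,6)–N(1,7)≠ S(1,6)–N(2,6)≠ N(1,7)–N(2,7)=  → 5/9 unlike.
Row 2: S(2,1)–N(2,2)≠ S(2,1)–N(3,1)≠ N(2,2)–S(2,3)≠ N(2,2)–N(3,2)= S(2,3)–S(3,3)= S(2,5)–N(2,6)≠ S(2,5)–N(3,5)≠ N(2,6)–N(2,7)= N(2,6)–S(3,6)≠ N(2,7)–S(3,7)≠  → 7/10 unlike.
Row 3: N(3,1)–N(3,2)= N(3,1)–S(4,1)≠ N(3,2)–S(3,3)≠ S(3,3)–N(4,3)≠ N(3,5)–S(3,6)≠ N(3,5)–N(4,5)= S(3,6)–S(3,7)= S(3,7)–S(4,7)=  → 4/8 unlike.
Row 4: S(4,1)–N(5,1)≠ N(4,3)–S(4,4)≠ N(4,3)–N(5,3)= S(4,4)–N(4,5)≠ S(4,4)–N(5,4)≠ N(4,5)–N(5,5)= S(4,7)–S(5,7)=  → 4/7 unlike.
Row 5: N(5,1)–S(5,2)≠ N(5,1)–N(6,1)= S(5,2)–N(5,3)≠ N(5,3)–N(5,4)= N(5,3)–S(6,3)≠ N(5,4)–N(5,5)= N(5,4)–N(6,4)= N(5,5)–S(5,6)≠ S(5,6)–S(5,7)= S(5,6)–S(6,6)=  → 4/10 unlike.
Row 6: S(6,3)–N(6,4)≠ N(6,4)–S(7,4)≠  → 2/2 unlike.
Row 7: S(7,4)–N(7,5)≠  → 1/1 unlike.
Total adjacent occupied pairs: 47; unlike-type pairs: 27.

27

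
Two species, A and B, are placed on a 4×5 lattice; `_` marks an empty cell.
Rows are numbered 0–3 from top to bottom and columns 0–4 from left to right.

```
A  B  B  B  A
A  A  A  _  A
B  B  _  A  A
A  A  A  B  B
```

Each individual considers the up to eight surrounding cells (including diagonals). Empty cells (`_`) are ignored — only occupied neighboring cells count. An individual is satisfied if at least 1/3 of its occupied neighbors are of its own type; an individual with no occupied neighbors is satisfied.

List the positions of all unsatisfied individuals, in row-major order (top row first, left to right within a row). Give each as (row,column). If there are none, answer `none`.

(0,1), (0,3), (2,0), (2,1), (3,3)

(0,0)A 2/3 ok
(0,1)B 1/5 unhappy
(0,2)B 2/4 ok
(0,3)B 1/4 unhappy
(0,4)A 1/2 ok
(1,0)A 2/5 ok
(1,1)A 3/7 ok
(1,2)A 2/6 ok
(1,4)A 3/4 ok
(2,0)B 1/5 unhappy
(2,1)B 1/7 unhappy
(2,3)A 4/6 ok
(2,4)A 2/4 ok
(3,0)A 1/3 ok
(3,1)A 2/4 ok
(3,2)A 2/4 ok
(3,3)B 1/4 unhappy
(3,4)B 1/3 ok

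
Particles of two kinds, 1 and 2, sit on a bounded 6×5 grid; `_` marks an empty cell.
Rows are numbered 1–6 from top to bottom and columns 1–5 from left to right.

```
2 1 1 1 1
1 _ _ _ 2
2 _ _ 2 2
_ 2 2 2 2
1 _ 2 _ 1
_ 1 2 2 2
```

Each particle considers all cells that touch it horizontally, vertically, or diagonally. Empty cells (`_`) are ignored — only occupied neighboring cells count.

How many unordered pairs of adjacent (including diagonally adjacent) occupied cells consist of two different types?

12

Scan each occupied cell's neighbors to the right and below (and the two forward diagonals) so each pair is counted once.
From row 1: 4 unlike of 8 pairs (running 4/8).
From row 2: 1 unlike of 3 pairs (running 5/11).
From row 3: 0 unlike of 7 pairs (running 5/18).
From row 4: 3 unlike of 9 pairs (running 8/27).
From row 5: 3 unlike of 6 pairs (running 11/33).
From row 6: 1 unlike of 3 pairs (running 12/36).
Total adjacent occupied pairs: 36; unlike-type pairs: 12.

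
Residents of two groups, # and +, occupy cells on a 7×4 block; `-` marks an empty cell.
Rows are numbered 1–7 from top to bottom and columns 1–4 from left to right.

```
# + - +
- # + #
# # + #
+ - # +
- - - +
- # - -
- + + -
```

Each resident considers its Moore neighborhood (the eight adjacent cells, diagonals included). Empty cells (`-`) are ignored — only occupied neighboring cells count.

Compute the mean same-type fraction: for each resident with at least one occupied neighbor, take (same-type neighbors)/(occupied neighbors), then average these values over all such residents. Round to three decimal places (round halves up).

Row 1: (1,1)# 1/2 · (1,2)+ 1/3 · (1,4)+ 1/2
Row 2: (2,2)# 3/6 · (2,3)+ 3/7 · (2,4)# 1/4
Row 3: (3,1)# 2/3 · (3,2)# 3/6 · (3,3)+ 2/7 · (3,4)# 2/5
Row 4: (4,1)+ 0/2 · (4,3)# 2/5 · (4,4)+ 2/4
Row 5: (5,4)+ 1/2
Row 6: (6,2)# 0/2
Row 7: (7,2)+ 1/2 · (7,3)+ 1/2
Sum over 17 residents: 1/2 + 1/3 + 1/2 + 3/6 + 3/7 + 1/4 + 2/3 + 3/6 + 2/7 + 2/5 + 0/2 + 2/5 + 2/4 + 1/2 + 0/2 + 1/2 + 1/2 = 947/140; mean = 947/140 ÷ 17 = 947/2380 = 0.397899… → 0.398.

0.398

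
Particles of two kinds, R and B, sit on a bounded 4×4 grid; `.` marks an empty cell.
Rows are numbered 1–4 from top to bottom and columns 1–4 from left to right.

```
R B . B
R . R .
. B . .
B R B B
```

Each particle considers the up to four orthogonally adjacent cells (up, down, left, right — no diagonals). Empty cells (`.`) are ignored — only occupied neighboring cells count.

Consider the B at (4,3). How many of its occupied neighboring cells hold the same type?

Occupied neighbors of (4,3): (4,2)=R, (4,4)=B.
Same type (B): 1 of 2.

1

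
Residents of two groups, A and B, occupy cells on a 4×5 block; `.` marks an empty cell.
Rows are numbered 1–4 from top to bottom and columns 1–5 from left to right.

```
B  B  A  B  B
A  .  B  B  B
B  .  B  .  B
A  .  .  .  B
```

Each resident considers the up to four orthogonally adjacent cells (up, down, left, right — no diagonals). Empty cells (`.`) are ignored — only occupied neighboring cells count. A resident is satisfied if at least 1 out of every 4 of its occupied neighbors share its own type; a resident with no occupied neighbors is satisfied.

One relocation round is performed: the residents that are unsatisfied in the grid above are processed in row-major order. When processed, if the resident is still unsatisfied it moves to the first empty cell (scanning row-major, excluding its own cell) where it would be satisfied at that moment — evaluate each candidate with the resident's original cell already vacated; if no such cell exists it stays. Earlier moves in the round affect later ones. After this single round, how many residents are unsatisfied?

0

Initially unsatisfied (in order): (1,3), (2,1), (3,1), (4,1).
  (1,3) → (2,2).
  (2,1): now satisfied by earlier moves; stays.
  (3,1) → (1,3).
  (4,1): now satisfied by earlier moves; stays.
Resulting grid:
B B B B B
A A B B B
. . B . B
A . . . B
All satisfied now.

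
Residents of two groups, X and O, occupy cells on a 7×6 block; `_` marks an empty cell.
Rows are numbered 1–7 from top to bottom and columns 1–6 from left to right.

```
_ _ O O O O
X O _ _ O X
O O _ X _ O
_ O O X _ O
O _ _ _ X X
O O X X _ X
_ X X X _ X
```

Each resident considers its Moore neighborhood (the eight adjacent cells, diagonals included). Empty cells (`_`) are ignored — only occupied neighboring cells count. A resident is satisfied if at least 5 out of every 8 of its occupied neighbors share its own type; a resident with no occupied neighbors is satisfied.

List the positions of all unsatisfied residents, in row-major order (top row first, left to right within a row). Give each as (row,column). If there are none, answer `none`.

(2,1), (2,6), (3,4), (4,3), (4,6), (6,2), (7,2)

Row 1: (1,3)O 2/2 ok · (1,4)O 3/3 ok · (1,5)O 3/4 ok · (1,6)O 2/3 ok
Row 2: (2,1)X 0/3 unhappy · (2,2)O 3/4 ok · (2,5)O 4/6 ok · (2,6)X 0/4 unhappy
Row 3: (3,1)O 3/4 ok · (3,2)O 4/5 ok · (3,4)X 1/3 unhappy · (3,6)O 2/3 ok
Row 4: (4,2)O 4/4 ok · (4,3)O 2/4 unhappy · (4,4)X 2/3 ok · (4,6)O 1/3 unhappy
Row 5: (5,1)O 3/3 ok · (5,5)X 4/5 ok · (5,6)X 2/3 ok
Row 6: (6,1)O 2/3 ok · (6,2)O 2/5 unhappy · (6,3)X 4/5 ok · (6,4)X 4/4 ok · (6,6)X 3/3 ok
Row 7: (7,2)X 2/4 unhappy · (7,3)X 4/5 ok · (7,4)X 3/3 ok · (7,6)X 1/1 ok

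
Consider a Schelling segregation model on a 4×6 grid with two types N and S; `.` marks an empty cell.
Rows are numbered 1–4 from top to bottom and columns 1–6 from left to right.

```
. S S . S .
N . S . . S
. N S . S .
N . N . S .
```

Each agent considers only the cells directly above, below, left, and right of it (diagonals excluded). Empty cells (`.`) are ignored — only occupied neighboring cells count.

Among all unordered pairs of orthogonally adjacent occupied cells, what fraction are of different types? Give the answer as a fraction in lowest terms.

1/3

Scan each occupied cell's neighbors to the right and below so each pair is counted once.
Row 1: S(1,2)–S(1,3)= S(1,3)–S(2,3)=  → 0/2 unlike.
Row 2: S(2,3)–S(3,3)=  → 0/1 unlike.
Row 3: N(3,2)–S(3,3)≠ S(3,3)–N(4,3)≠ S(3,5)–S(4,5)=  → 2/3 unlike.
Total adjacent occupied pairs: 6; unlike-type pairs: 2.
2/6 reduces to 1/3.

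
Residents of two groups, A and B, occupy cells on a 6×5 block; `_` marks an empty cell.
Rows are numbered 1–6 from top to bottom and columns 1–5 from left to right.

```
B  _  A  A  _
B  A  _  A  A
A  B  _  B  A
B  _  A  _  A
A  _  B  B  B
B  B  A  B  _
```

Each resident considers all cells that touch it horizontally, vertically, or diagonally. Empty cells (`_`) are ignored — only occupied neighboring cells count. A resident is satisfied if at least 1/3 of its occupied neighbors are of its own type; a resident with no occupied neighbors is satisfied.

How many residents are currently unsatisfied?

6

(1,1)B 1/2 satisfied
(1,3)A 3/3 satisfied
(1,4)A 3/3 satisfied
(2,1)B 2/4 satisfied
(2,2)A 2/5 satisfied
(2,4)A 4/5 satisfied
(2,5)A 3/4 satisfied
(3,1)A 1/4 not
(3,2)B 2/5 satisfied
(3,4)B 0/5 not
(3,5)A 3/4 satisfied
(4,1)B 1/3 satisfied
(4,3)A 0/4 not
(4,5)A 1/4 not
(5,1)A 0/3 not
(5,3)B 3/5 satisfied
(5,4)B 3/6 satisfied
(5,5)B 2/3 satisfied
(6,1)B 1/2 satisfied
(6,2)B 2/4 satisfied
(6,3)A 0/4 not
(6,4)B 3/4 satisfied
Unsatisfied: (3,1), (3,4), (4,3), (4,5), (5,1), (6,3) — 6 in total.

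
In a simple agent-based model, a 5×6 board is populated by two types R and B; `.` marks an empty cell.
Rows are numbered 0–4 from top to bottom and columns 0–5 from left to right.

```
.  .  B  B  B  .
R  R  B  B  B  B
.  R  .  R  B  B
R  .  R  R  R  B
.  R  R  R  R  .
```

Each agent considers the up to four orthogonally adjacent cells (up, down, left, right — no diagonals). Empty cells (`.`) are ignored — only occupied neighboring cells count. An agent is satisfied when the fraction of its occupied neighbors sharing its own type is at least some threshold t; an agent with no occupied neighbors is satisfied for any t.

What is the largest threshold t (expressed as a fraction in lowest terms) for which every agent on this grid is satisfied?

1/3

Row 0: (0,2)B 2/2 · (0,3)B 3/3 · (0,4)B 2/2
Row 1: (1,0)R 1/1 · (1,1)R 2/3 · (1,2)B 2/3 · (1,3)B 3/4 · (1,4)B 4/4 · (1,5)B 2/2
Row 2: (2,1)R 1/1 · (2,3)R 1/3 · (2,4)B 2/4 · (2,5)B 3/3
Row 3: (3,0)R — no occupied neighbors · (3,2)R 2/2 · (3,3)R 4/4 · (3,4)R 2/4 · (3,5)B 1/2
Row 4: (4,1)R 1/1 · (4,2)R 3/3 · (4,3)R 3/3 · (4,4)R 2/2
The smallest same-type fraction is 1/3 at (2,3), which reduces to 1/3. Any threshold above that leaves this agent unsatisfied.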